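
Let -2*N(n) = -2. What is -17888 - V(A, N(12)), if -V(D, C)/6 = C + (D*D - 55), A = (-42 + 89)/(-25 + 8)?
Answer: -5250014/289 ≈ -18166.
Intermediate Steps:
N(n) = 1 (N(n) = -½*(-2) = 1)
A = -47/17 (A = 47/(-17) = 47*(-1/17) = -47/17 ≈ -2.7647)
V(D, C) = 330 - 6*C - 6*D² (V(D, C) = -6*(C + (D*D - 55)) = -6*(C + (D² - 55)) = -6*(C + (-55 + D²)) = -6*(-55 + C + D²) = 330 - 6*C - 6*D²)
-17888 - V(A, N(12)) = -17888 - (330 - 6*1 - 6*(-47/17)²) = -17888 - (330 - 6 - 6*2209/289) = -17888 - (330 - 6 - 13254/289) = -17888 - 1*80382/289 = -17888 - 80382/289 = -5250014/289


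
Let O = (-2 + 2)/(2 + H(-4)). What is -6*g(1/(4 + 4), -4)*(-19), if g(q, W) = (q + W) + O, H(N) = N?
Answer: -1767/4 ≈ -441.75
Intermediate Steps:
O = 0 (O = (-2 + 2)/(2 - 4) = 0/(-2) = 0*(-½) = 0)
g(q, W) = W + q (g(q, W) = (q + W) + 0 = (W + q) + 0 = W + q)
-6*g(1/(4 + 4), -4)*(-19) = -6*(-4 + 1/(4 + 4))*(-19) = -6*(-4 + 1/8)*(-19) = -6*(-4 + ⅛)*(-19) = -6*(-31/8)*(-19) = (93/4)*(-19) = -1767/4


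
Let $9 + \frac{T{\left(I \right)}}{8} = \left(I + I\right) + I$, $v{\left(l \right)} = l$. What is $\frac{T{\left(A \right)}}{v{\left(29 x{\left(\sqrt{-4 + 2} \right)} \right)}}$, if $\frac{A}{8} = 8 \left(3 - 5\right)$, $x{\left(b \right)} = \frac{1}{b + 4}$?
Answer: $- \frac{12576}{29} - \frac{3144 i \sqrt{2}}{29} \approx -433.66 - 153.32 i$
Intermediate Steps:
$x{\left(b \right)} = \frac{1}{4 + b}$
$A = -128$ ($A = 8 \cdot 8 \left(3 - 5\right) = 8 \cdot 8 \left(-2\right) = 8 \left(-16\right) = -128$)
$T{\left(I \right)} = -72 + 24 I$ ($T{\left(I \right)} = -72 + 8 \left(\left(I + I\right) + I\right) = -72 + 8 \left(2 I + I\right) = -72 + 8 \cdot 3 I = -72 + 24 I$)
$\frac{T{\left(A \right)}}{v{\left(29 x{\left(\sqrt{-4 + 2} \right)} \right)}} = \frac{-72 + 24 \left(-128\right)}{29 \frac{1}{4 + \sqrt{-4 + 2}}} = \frac{-72 - 3072}{29 \frac{1}{4 + \sqrt{-2}}} = - \frac{3144}{29 \frac{1}{4 + i \sqrt{2}}} = - 3144 \left(\frac{4}{29} + \frac{i \sqrt{2}}{29}\right) = - \frac{12576}{29} - \frac{3144 i \sqrt{2}}{29}$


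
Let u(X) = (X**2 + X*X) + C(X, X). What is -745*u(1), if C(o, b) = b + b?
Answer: -2980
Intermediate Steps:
C(o, b) = 2*b
u(X) = 2*X + 2*X**2 (u(X) = (X**2 + X*X) + 2*X = (X**2 + X**2) + 2*X = 2*X**2 + 2*X = 2*X + 2*X**2)
-745*u(1) = -1490*(1 + 1) = -1490*2 = -745*4 = -2980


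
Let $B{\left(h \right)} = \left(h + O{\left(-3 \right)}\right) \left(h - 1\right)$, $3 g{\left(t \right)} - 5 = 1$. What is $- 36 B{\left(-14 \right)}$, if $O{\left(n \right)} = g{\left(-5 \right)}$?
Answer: $-6480$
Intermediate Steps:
$g{\left(t \right)} = 2$ ($g{\left(t \right)} = \frac{5}{3} + \frac{1}{3} \cdot 1 = \frac{5}{3} + \frac{1}{3} = 2$)
$O{\left(n \right)} = 2$
$B{\left(h \right)} = \left(-1 + h\right) \left(2 + h\right)$ ($B{\left(h \right)} = \left(h + 2\right) \left(h - 1\right) = \left(2 + h\right) \left(-1 + h\right) = \left(-1 + h\right) \left(2 + h\right)$)
$- 36 B{\left(-14 \right)} = - 36 \left(-2 - 14 + \left(-14\right)^{2}\right) = - 36 \left(-2 - 14 + 196\right) = \left(-36\right) 180 = -6480$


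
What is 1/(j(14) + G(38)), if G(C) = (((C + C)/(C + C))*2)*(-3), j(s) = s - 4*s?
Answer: -1/48 ≈ -0.020833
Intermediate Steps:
j(s) = -3*s (j(s) = s - 4*s = -3*s)
G(C) = -6 (G(C) = (((2*C)/((2*C)))*2)*(-3) = (((2*C)*(1/(2*C)))*2)*(-3) = (1*2)*(-3) = 2*(-3) = -6)
1/(j(14) + G(38)) = 1/(-3*14 - 6) = 1/(-42 - 6) = 1/(-48) = -1/48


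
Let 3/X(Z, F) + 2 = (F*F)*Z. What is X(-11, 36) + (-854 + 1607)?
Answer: 10736271/14258 ≈ 753.00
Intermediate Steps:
X(Z, F) = 3/(-2 + Z*F²) (X(Z, F) = 3/(-2 + (F*F)*Z) = 3/(-2 + F²*Z) = 3/(-2 + Z*F²))
X(-11, 36) + (-854 + 1607) = 3/(-2 - 11*36²) + (-854 + 1607) = 3/(-2 - 11*1296) + 753 = 3/(-2 - 14256) + 753 = 3/(-14258) + 753 = 3*(-1/14258) + 753 = -3/14258 + 753 = 10736271/14258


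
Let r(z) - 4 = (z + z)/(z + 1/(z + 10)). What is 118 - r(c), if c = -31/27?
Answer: 373351/3340 ≈ 111.78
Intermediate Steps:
c = -31/27 (c = -31*1/27 = -31/27 ≈ -1.1481)
r(z) = 4 + 2*z/(z + 1/(10 + z)) (r(z) = 4 + (z + z)/(z + 1/(z + 10)) = 4 + (2*z)/(z + 1/(10 + z)) = 4 + 2*z/(z + 1/(10 + z)))
118 - r(c) = 118 - 2*(2 + 3*(-31/27)² + 30*(-31/27))/(1 + (-31/27)² + 10*(-31/27)) = 118 - 2*(2 + 3*(961/729) - 310/9)/(1 + 961/729 - 310/27) = 118 - 2*(2 + 961/243 - 310/9)/(-6680/729) = 118 - 2*(-729)*(-6923)/(6680*243) = 118 - 1*20769/3340 = 118 - 20769/3340 = 373351/3340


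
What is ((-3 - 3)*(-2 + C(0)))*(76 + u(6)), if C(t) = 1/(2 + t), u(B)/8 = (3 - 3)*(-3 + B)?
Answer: 684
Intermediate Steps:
u(B) = 0 (u(B) = 8*((3 - 3)*(-3 + B)) = 8*(0*(-3 + B)) = 8*0 = 0)
((-3 - 3)*(-2 + C(0)))*(76 + u(6)) = ((-3 - 3)*(-2 + 1/(2 + 0)))*(76 + 0) = -6*(-2 + 1/2)*76 = -6*(-2 + ½)*76 = -6*(-3/2)*76 = 9*76 = 684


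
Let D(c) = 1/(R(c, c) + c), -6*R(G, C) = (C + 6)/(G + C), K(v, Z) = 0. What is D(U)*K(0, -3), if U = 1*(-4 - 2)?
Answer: 0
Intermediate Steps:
R(G, C) = -(6 + C)/(6*(C + G)) (R(G, C) = -(C + 6)/(6*(G + C)) = -(6 + C)/(6*(C + G)))
U = -6 (U = 1*(-6) = -6)
D(c) = 1/(c + (-1 - c/6)/(2*c)) (D(c) = 1/((-1 - c/6)/(c + c) + c) = 1/((-1 - c/6)/((2*c)) + c) = 1/((1/(2*c))*(-1 - c/6) + c) = 1/((-1 - c/6)/(2*c) + c) = 1/(c + (-1 - c/6)/(2*c)))
D(U)*K(0, -3) = (12*(-6)/(-6 - 1*(-6) + 12*(-6)²))*0 = (12*(-6)/(-6 + 6 + 12*36))*0 = (12*(-6)/(-6 + 6 + 432))*0 = (12*(-6)/432)*0 = (12*(-6)*(1/432))*0 = -⅙*0 = 0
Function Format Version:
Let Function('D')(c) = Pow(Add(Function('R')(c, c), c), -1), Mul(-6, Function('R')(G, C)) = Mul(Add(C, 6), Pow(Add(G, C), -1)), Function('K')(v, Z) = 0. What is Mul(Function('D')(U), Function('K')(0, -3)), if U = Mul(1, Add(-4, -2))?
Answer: 0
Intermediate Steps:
Function('R')(G, C) = Mul(Rational(-1, 6), Pow(Add(C, G), -1), Add(6, C)) (Function('R')(G, C) = Mul(Rational(-1, 6), Mul(Add(C, 6), Pow(Add(G, C), -1))) = Mul(Rational(-1, 6), Mul(Add(6, C), Pow(Add(C, G), -1))) = Mul(Rational(-1, 6), Mul(Pow(Add(C, G), -1), Add(6, C))) = Mul(Rational(-1, 6), Pow(Add(C, G), -1), Add(6, C)))
U = -6 (U = Mul(1, -6) = -6)
Function('D')(c) = Pow(Add(c, Mul(Rational(1, 2), Pow(c, -1), Add(-1, Mul(Rational(-1, 6), c)))), -1) (Function('D')(c) = Pow(Add(Mul(Pow(Add(c, c), -1), Add(-1, Mul(Rational(-1, 6), c))), c), -1) = Pow(Add(Mul(Pow(Mul(2, c), -1), Add(-1, Mul(Rational(-1, 6), c))), c), -1) = Pow(Add(Mul(Mul(Rational(1, 2), Pow(c, -1)), Add(-1, Mul(Rational(-1, 6), c))), c), -1) = Pow(Add(Mul(Rational(1, 2), Pow(c, -1), Add(-1, Mul(Rational(-1, 6), c))), c), -1) = Pow(Add(c, Mul(Rational(1, 2), Pow(c, -1), Add(-1, Mul(Rational(-1, 6), c)))), -1))
Mul(Function('D')(U), Function('K')(0, -3)) = Mul(Mul(12, -6, Pow(Add(-6, Mul(-1, -6), Mul(12, Pow(-6, 2))), -1)), 0) = Mul(Mul(12, -6, Pow(Add(-6, 6, Mul(12, 36)), -1)), 0) = Mul(Mul(12, -6, Pow(Add(-6, 6, 432), -1)), 0) = Mul(Mul(12, -6, Pow(432, -1)), 0) = Mul(Mul(12, -6, Rational(1, 432)), 0) = Mul(Rational(-1, 6), 0) = 0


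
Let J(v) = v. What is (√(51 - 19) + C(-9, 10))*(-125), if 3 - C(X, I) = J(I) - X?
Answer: 2000 - 500*√2 ≈ 1292.9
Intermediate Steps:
C(X, I) = 3 + X - I (C(X, I) = 3 - (I - X) = 3 + (X - I) = 3 + X - I)
(√(51 - 19) + C(-9, 10))*(-125) = (√(51 - 19) + (3 - 9 - 1*10))*(-125) = (√32 + (3 - 9 - 10))*(-125) = (4*√2 - 16)*(-125) = (-16 + 4*√2)*(-125) = 2000 - 500*√2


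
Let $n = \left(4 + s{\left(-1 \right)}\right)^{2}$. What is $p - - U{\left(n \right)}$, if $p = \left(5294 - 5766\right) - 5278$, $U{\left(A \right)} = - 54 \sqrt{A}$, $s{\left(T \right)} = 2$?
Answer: $-6074$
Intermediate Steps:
$n = 36$ ($n = \left(4 + 2\right)^{2} = 6^{2} = 36$)
$p = -5750$ ($p = -472 - 5278 = -5750$)
$p - - U{\left(n \right)} = -5750 - - \left(-54\right) \sqrt{36} = -5750 - - \left(-54\right) 6 = -5750 - \left(-1\right) \left(-324\right) = -5750 - 324 = -6074$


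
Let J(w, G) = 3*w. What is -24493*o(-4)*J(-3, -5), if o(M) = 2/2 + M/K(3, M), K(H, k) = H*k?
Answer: 293916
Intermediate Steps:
o(M) = 4/3 (o(M) = 2/2 + M/((3*M)) = 2*(½) + M*(1/(3*M)) = 1 + ⅓ = 4/3)
-24493*o(-4)*J(-3, -5) = -97972*3*(-3)/3 = -97972*(-9)/3 = -24493*(-12) = 293916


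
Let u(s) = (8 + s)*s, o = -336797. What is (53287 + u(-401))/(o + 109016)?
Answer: -210880/227781 ≈ -0.92580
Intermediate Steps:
u(s) = s*(8 + s)
(53287 + u(-401))/(o + 109016) = (53287 - 401*(8 - 401))/(-336797 + 109016) = (53287 - 401*(-393))/(-227781) = (53287 + 157593)*(-1/227781) = 210880*(-1/227781) = -210880/227781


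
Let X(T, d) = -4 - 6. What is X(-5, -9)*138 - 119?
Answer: -1499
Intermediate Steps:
X(T, d) = -10
X(-5, -9)*138 - 119 = -10*138 - 119 = -1380 - 119 = -1499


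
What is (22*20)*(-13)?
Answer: -5720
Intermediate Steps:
(22*20)*(-13) = 440*(-13) = -5720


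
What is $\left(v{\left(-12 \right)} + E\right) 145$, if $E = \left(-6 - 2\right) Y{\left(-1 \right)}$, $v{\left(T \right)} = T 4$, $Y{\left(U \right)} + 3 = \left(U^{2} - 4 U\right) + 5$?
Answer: $-15080$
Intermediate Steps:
$Y{\left(U \right)} = 2 + U^{2} - 4 U$ ($Y{\left(U \right)} = -3 + \left(\left(U^{2} - 4 U\right) + 5\right) = -3 + \left(5 + U^{2} - 4 U\right) = 2 + U^{2} - 4 U$)
$v{\left(T \right)} = 4 T$
$E = -56$ ($E = \left(-6 - 2\right) \left(2 + \left(-1\right)^{2} - -4\right) = - 8 \left(2 + 1 + 4\right) = \left(-8\right) 7 = -56$)
$\left(v{\left(-12 \right)} + E\right) 145 = \left(4 \left(-12\right) - 56\right) 145 = \left(-48 - 56\right) 145 = \left(-104\right) 145 = -15080$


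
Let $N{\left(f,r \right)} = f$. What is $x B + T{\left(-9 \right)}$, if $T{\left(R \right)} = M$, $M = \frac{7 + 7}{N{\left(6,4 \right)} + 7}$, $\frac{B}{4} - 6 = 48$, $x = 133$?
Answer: $\frac{373478}{13} \approx 28729.0$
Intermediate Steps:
$B = 216$ ($B = 24 + 4 \cdot 48 = 24 + 192 = 216$)
$M = \frac{14}{13}$ ($M = \frac{7 + 7}{6 + 7} = \frac{14}{13} \approx 1.0769$)
$T{\left(R \right)} = \frac{14}{13}$
$x B + T{\left(-9 \right)} = 133 \cdot 216 + \frac{14}{13} = 28728 + \frac{14}{13} = \frac{373478}{13}$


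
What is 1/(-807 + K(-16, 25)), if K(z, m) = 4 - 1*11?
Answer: -1/814 ≈ -0.0012285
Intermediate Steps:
K(z, m) = -7 (K(z, m) = 4 - 11 = -7)
1/(-807 + K(-16, 25)) = 1/(-807 - 7) = 1/(-814) = -1/814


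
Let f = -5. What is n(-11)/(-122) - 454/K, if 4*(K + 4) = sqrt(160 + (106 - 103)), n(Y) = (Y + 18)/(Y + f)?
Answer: 56717963/181536 + 1816*sqrt(163)/93 ≈ 561.74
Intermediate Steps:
n(Y) = (18 + Y)/(-5 + Y) (n(Y) = (Y + 18)/(Y - 5) = (18 + Y)/(-5 + Y))
K = -4 + sqrt(163)/4 (K = -4 + sqrt(160 + (106 - 103))/4 = -4 + sqrt(160 + 3)/4 = -4 + sqrt(163)/4 ≈ -0.80821)
n(-11)/(-122) - 454/K = ((18 - 11)/(-5 - 11))/(-122) - 454/(-4 + sqrt(163)/4) = (7/(-16))*(-1/122) - 454/(-4 + sqrt(163)/4) = -1/16*7*(-1/122) - 454/(-4 + sqrt(163)/4) = -7/16*(-1/122) - 454/(-4 + sqrt(163)/4) = 7/1952 - 454/(-4 + sqrt(163)/4)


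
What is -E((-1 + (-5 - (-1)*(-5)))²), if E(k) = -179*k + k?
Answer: 21538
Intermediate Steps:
E(k) = -178*k
-E((-1 + (-5 - (-1)*(-5)))²) = -(-178)*(-1 + (-5 - (-1)*(-5)))² = -(-178)*(-1 + (-5 - 1*5))² = -(-178)*(-1 + (-5 - 5))² = -(-178)*(-1 - 10)² = -(-178)*(-11)² = -(-178)*121 = -1*(-21538) = 21538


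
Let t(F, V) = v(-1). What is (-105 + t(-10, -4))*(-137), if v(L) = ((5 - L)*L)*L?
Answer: 13563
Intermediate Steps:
v(L) = L²*(5 - L) (v(L) = (L*(5 - L))*L = L²*(5 - L))
t(F, V) = 6 (t(F, V) = (-1)²*(5 - 1*(-1)) = 1*(5 + 1) = 1*6 = 6)
(-105 + t(-10, -4))*(-137) = (-105 + 6)*(-137) = -99*(-137) = 13563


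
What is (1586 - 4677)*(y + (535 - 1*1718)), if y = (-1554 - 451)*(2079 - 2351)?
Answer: -1682051107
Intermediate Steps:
y = 545360 (y = -2005*(-272) = 545360)
(1586 - 4677)*(y + (535 - 1*1718)) = (1586 - 4677)*(545360 + (535 - 1*1718)) = -3091*(545360 + (535 - 1718)) = -3091*(545360 - 1183) = -3091*544177 = -1682051107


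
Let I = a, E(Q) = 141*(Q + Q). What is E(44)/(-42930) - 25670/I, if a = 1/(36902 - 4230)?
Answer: -6000828669268/7155 ≈ -8.3869e+8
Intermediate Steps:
E(Q) = 282*Q (E(Q) = 141*(2*Q) = 282*Q)
a = 1/32672 ≈ 3.0607e-5
I = 1/32672 ≈ 3.0607e-5
E(44)/(-42930) - 25670/I = (282*44)/(-42930) - 25670/1/32672 = 12408*(-1/42930) - 25670*32672 = -2068/7155 - 838690240 = -6000828669268/7155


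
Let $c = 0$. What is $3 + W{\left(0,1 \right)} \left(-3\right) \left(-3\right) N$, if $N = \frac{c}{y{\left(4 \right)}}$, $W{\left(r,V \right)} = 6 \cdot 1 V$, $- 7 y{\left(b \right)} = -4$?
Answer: $3$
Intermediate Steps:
$y{\left(b \right)} = \frac{4}{7}$ ($y{\left(b \right)} = \left(- \frac{1}{7}\right) \left(-4\right) = \frac{4}{7}$)
$W{\left(r,V \right)} = 6 V$
$N = 0$ ($N = \frac{0}{\frac{4}{7}} = 0 \cdot \frac{7}{4} = 0$)
$3 + W{\left(0,1 \right)} \left(-3\right) \left(-3\right) N = 3 + 6 \cdot 1 \left(-3\right) \left(-3\right) 0 = 3 + 6 \cdot 9 \cdot 0 = 3 + 6 \cdot 0 = 3 + 0 = 3$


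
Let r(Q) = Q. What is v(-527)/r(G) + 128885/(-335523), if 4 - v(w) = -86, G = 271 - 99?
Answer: 4014425/28854978 ≈ 0.13912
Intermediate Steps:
G = 172
v(w) = 90 (v(w) = 4 - 1*(-86) = 4 + 86 = 90)
v(-527)/r(G) + 128885/(-335523) = 90/172 + 128885/(-335523) = 90*(1/172) + 128885*(-1/335523) = 45/86 - 128885/335523 = 4014425/28854978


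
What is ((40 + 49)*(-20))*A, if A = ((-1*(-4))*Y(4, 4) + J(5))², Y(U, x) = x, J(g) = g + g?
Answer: -1203280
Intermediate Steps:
J(g) = 2*g
A = 676 (A = (-1*(-4)*4 + 2*5)² = (4*4 + 10)² = (16 + 10)² = 26² = 676)
((40 + 49)*(-20))*A = ((40 + 49)*(-20))*676 = (89*(-20))*676 = -1780*676 = -1203280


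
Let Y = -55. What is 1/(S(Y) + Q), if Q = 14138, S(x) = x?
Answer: 1/14083 ≈ 7.1008e-5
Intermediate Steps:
1/(S(Y) + Q) = 1/(-55 + 14138) = 1/14083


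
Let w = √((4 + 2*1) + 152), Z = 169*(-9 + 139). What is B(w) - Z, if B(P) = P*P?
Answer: -21812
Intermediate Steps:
Z = 21970 (Z = 169*130 = 21970)
w = √158 (w = √((4 + 2) + 152) = √(6 + 152) = √158 ≈ 12.570)
B(P) = P²
B(w) - Z = (√158)² - 1*21970 = 158 - 21970 = -21812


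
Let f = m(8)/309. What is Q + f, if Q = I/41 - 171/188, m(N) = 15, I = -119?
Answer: -2987909/793924 ≈ -3.7635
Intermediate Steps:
Q = -29383/7708 (Q = -119/41 - 171/188 = -29383/7708 ≈ -3.8120)
f = 5/103 (f = 15/309 = 15*(1/309) = 5/103 ≈ 0.048544)
Q + f = -29383/7708 + 5/103 = -2987909/793924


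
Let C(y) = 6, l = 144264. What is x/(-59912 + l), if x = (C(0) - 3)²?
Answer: 9/84352 ≈ 0.00010670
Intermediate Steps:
x = 9 (x = (6 - 3)² = 3² = 9)
x/(-59912 + l) = 9/(-59912 + 144264) = 9/84352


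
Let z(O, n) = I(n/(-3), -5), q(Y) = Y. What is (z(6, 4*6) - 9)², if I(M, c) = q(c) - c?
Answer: 81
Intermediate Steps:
I(M, c) = 0 (I(M, c) = c - c = 0)
z(O, n) = 0
(z(6, 4*6) - 9)² = (0 - 9)² = (-9)² = 81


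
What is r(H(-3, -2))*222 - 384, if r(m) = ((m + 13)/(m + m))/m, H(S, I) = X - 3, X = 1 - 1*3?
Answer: -8712/25 ≈ -348.48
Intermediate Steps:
X = -2 (X = 1 - 3 = -2)
H(S, I) = -5 (H(S, I) = -2 - 3 = -5)
r(m) = (13 + m)/(2*m²) (r(m) = ((13 + m)/((2*m)))/m = ((13 + m)*(1/(2*m)))/m = ((13 + m)/(2*m))/m = (13 + m)/(2*m²))
r(H(-3, -2))*222 - 384 = ((½)*(13 - 5)/(-5)²)*222 - 384 = ((½)*(1/25)*8)*222 - 384 = (4/25)*222 - 384 = 888/25 - 384 = -8712/25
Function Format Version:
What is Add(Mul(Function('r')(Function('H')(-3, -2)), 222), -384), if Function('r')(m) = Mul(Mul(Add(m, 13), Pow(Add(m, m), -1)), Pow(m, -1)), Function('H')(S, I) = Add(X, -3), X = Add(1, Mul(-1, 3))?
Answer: Rational(-8712, 25) ≈ -348.48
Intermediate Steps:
X = -2 (X = Add(1, -3) = -2)
Function('H')(S, I) = -5 (Function('H')(S, I) = Add(-2, -3) = -5)
Function('r')(m) = Mul(Rational(1, 2), Pow(m, -2), Add(13, m)) (Function('r')(m) = Mul(Mul(Add(13, m), Pow(Mul(2, m), -1)), Pow(m, -1)) = Mul(Mul(Add(13, m), Mul(Rational(1, 2), Pow(m, -1))), Pow(m, -1)) = Mul(Mul(Rational(1, 2), Pow(m, -1), Add(13, m)), Pow(m, -1)) = Mul(Rational(1, 2), Pow(m, -2), Add(13, m)))
Add(Mul(Function('r')(Function('H')(-3, -2)), 222), -384) = Add(Mul(Mul(Rational(1, 2), Pow(-5, -2), Add(13, -5)), 222), -384) = Add(Mul(Mul(Rational(1, 2), Rational(1, 25), 8), 222), -384) = Add(Mul(Rational(4, 25), 222), -384) = Add(Rational(888, 25), -384) = Rational(-8712, 25)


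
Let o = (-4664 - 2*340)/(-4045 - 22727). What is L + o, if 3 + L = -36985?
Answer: -247559348/6693 ≈ -36988.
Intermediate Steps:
L = -36988 (L = -3 - 36985 = -36988)
o = 1336/6693 (o = (-4664 - 680)/(-26772) = -5344*(-1/26772) = 1336/6693 ≈ 0.19961)
L + o = -36988 + 1336/6693 = -247559348/6693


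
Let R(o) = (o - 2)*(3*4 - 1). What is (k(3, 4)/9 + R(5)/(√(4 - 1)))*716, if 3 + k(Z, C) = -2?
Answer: -3580/9 + 7876*√3 ≈ 13244.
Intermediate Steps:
k(Z, C) = -5 (k(Z, C) = -3 - 2 = -5)
R(o) = -22 + 11*o (R(o) = (-2 + o)*(12 - 1) = (-2 + o)*11 = -22 + 11*o)
(k(3, 4)/9 + R(5)/(√(4 - 1)))*716 = (-5/9 + (-22 + 11*5)/(√(4 - 1)))*716 = (-5*⅑ + (-22 + 55)/(√3))*716 = (-5/9 + 33*(√3/3))*716 = (-5/9 + 11*√3)*716 = -3580/9 + 7876*√3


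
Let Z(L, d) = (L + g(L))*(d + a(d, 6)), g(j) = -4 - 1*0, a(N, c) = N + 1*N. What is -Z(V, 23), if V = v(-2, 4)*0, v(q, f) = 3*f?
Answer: 276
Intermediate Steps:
a(N, c) = 2*N (a(N, c) = N + N = 2*N)
g(j) = -4 (g(j) = -4 + 0 = -4)
V = 0 (V = (3*4)*0 = 12*0 = 0)
Z(L, d) = 3*d*(-4 + L) (Z(L, d) = (L - 4)*(d + 2*d) = (-4 + L)*(3*d) = 3*d*(-4 + L))
-Z(V, 23) = -3*23*(-4 + 0) = -3*23*(-4) = -1*(-276) = 276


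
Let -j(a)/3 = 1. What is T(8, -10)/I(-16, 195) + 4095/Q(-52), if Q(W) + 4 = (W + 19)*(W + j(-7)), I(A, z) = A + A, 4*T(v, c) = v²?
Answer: 6379/3622 ≈ 1.7612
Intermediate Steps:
T(v, c) = v²/4
I(A, z) = 2*A
j(a) = -3 (j(a) = -3*1 = -3)
Q(W) = -4 + (-3 + W)*(19 + W) (Q(W) = -4 + (W + 19)*(W - 3) = -4 + (19 + W)*(-3 + W) = -4 + (-3 + W)*(19 + W))
T(8, -10)/I(-16, 195) + 4095/Q(-52) = ((¼)*8²)/((2*(-16))) + 4095/(-61 + (-52)² + 16*(-52)) = ((¼)*64)/(-32) + 4095/(-61 + 2704 - 832) = 16*(-1/32) + 4095/1811 = -½ + 4095*(1/1811) = -½ + 4095/1811 = 6379/3622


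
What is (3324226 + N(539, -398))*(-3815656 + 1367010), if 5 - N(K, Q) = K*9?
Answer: -8127986559480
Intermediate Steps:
N(K, Q) = 5 - 9*K (N(K, Q) = 5 - K*9 = 5 - 9*K)
(3324226 + N(539, -398))*(-3815656 + 1367010) = (3324226 + (5 - 9*539))*(-3815656 + 1367010) = (3324226 + (5 - 4851))*(-2448646) = (3324226 - 4846)*(-2448646) = 3319380*(-2448646) = -8127986559480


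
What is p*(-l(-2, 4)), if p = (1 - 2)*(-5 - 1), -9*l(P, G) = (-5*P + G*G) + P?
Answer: 16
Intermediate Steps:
l(P, G) = -G²/9 + 4*P/9 (l(P, G) = -((-5*P + G*G) + P)/9 = -((-5*P + G²) + P)/9 = -((G² - 5*P) + P)/9 = -(G² - 4*P)/9 = -G²/9 + 4*P/9)
p = 6 (p = -1*(-6) = 6)
p*(-l(-2, 4)) = 6*(-(-⅑*4² + (4/9)*(-2))) = 6*(-(-⅑*16 - 8/9)) = 6*(-(-16/9 - 8/9)) = 6*(-1*(-8/3)) = 6*(8/3) = 16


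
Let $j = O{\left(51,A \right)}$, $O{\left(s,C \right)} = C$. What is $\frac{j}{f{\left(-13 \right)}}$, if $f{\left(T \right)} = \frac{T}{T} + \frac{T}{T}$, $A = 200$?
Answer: $100$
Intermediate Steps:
$f{\left(T \right)} = 2$ ($f{\left(T \right)} = 1 + 1 = 2$)
$j = 200$
$\frac{j}{f{\left(-13 \right)}} = \frac{200}{2} = 200 \cdot \frac{1}{2} = 100$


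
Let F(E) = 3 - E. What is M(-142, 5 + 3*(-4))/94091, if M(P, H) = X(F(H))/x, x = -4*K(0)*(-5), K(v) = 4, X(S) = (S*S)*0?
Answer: 0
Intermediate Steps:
X(S) = 0 (X(S) = S**2*0 = 0)
x = 80 (x = -4*4*(-5) = -16*(-5) = 80)
M(P, H) = 0 (M(P, H) = 0/80 = 0*(1/80) = 0)
M(-142, 5 + 3*(-4))/94091 = 0/94091 = 0*(1/94091) = 0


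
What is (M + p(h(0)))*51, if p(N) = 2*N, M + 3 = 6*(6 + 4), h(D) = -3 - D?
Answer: 2601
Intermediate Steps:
M = 57 (M = -3 + 6*(6 + 4) = -3 + 6*10 = -3 + 60 = 57)
(M + p(h(0)))*51 = (57 + 2*(-3 - 1*0))*51 = (57 + 2*(-3 + 0))*51 = (57 + 2*(-3))*51 = (57 - 6)*51 = 51*51 = 2601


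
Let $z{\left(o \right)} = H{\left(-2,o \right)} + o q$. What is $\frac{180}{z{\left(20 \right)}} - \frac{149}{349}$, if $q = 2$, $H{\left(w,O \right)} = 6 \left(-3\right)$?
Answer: $\frac{29771}{3839} \approx 7.7549$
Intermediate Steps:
$H{\left(w,O \right)} = -18$
$z{\left(o \right)} = -18 + 2 o$ ($z{\left(o \right)} = -18 + o 2 = -18 + 2 o$)
$\frac{180}{z{\left(20 \right)}} - \frac{149}{349} = \frac{180}{-18 + 2 \cdot 20} - \frac{149}{349} = \frac{180}{-18 + 40} - \frac{149}{349} = \frac{180}{22} - \frac{149}{349} = 180 \cdot \frac{1}{22} - \frac{149}{349} = \frac{90}{11} - \frac{149}{349} = \frac{29771}{3839}$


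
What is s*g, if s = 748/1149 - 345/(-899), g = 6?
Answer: 2137714/344317 ≈ 6.2086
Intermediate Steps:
s = 1068857/1032951 (s = 748*(1/1149) - 345*(-1/899) = 748/1149 + 345/899 = 1068857/1032951 ≈ 1.0348)
s*g = (1068857/1032951)*6 = 2137714/344317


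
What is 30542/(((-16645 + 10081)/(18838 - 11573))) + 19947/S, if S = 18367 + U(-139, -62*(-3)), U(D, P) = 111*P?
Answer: -4328185588541/128040666 ≈ -33803.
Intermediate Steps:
S = 39013 (S = 18367 + 111*(-62*(-3)) = 18367 + 111*186 = 18367 + 20646 = 39013)
30542/(((-16645 + 10081)/(18838 - 11573))) + 19947/S = 30542/(((-16645 + 10081)/(18838 - 11573))) + 19947/39013 = 30542/((-6564/7265)) + 19947*(1/39013) = 30542/((-6564*1/7265)) + 19947/39013 = 30542/(-6564/7265) + 19947/39013 = 30542*(-7265/6564) + 19947/39013 = -110943815/3282 + 19947/39013 = -4328185588541/128040666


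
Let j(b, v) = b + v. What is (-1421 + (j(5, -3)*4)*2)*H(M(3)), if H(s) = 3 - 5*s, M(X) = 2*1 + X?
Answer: 30910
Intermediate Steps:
M(X) = 2 + X
(-1421 + (j(5, -3)*4)*2)*H(M(3)) = (-1421 + ((5 - 3)*4)*2)*(3 - 5*(2 + 3)) = (-1421 + (2*4)*2)*(3 - 5*5) = (-1421 + 8*2)*(3 - 25) = (-1421 + 16)*(-22) = -1405*(-22) = 30910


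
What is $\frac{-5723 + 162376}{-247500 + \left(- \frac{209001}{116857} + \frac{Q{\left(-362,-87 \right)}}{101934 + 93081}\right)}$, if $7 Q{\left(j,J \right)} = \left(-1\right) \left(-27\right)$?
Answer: $- \frac{640759272118595}{1012358945229294} \approx -0.63294$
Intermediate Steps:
$Q{\left(j,J \right)} = \frac{27}{7}$ ($Q{\left(j,J \right)} = \frac{\left(-1\right) \left(-27\right)}{7} = \frac{1}{7} \cdot 27 = \frac{27}{7}$)
$\frac{-5723 + 162376}{-247500 + \left(- \frac{209001}{116857} + \frac{Q{\left(-362,-87 \right)}}{101934 + 93081}\right)} = \frac{-5723 + 162376}{-247500 + \left(- \frac{209001}{116857} + \frac{27}{7 \left(101934 + 93081\right)}\right)} = \frac{156653}{-247500 + \left(\left(-209001\right) \frac{1}{116857} + \frac{27}{7 \cdot 195015}\right)} = \frac{156653}{-247500 + \left(- \frac{16077}{8989} + \frac{27}{7} \cdot \frac{1}{195015}\right)} = \frac{156653}{-247500 + \left(- \frac{16077}{8989} + \frac{9}{455035}\right)} = \frac{156653}{-247500 - \frac{7315516794}{4090309615}} = \frac{156653}{- \frac{1012358945229294}{4090309615}} = 156653 \left(- \frac{4090309615}{1012358945229294}\right) = - \frac{640759272118595}{1012358945229294}$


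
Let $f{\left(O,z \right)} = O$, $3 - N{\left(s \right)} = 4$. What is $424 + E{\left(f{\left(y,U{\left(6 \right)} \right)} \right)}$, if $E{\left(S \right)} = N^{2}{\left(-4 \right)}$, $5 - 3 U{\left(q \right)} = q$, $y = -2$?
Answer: $425$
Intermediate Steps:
$N{\left(s \right)} = -1$ ($N{\left(s \right)} = 3 - 4 = -1$)
$U{\left(q \right)} = \frac{5}{3} - \frac{q}{3}$
$E{\left(S \right)} = 1$ ($E{\left(S \right)} = \left(-1\right)^{2} = 1$)
$424 + E{\left(f{\left(y,U{\left(6 \right)} \right)} \right)} = 424 + 1 = 425$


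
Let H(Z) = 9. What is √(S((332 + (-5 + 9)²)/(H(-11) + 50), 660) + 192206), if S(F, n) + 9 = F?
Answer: √669058289/59 ≈ 438.41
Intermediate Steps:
S(F, n) = -9 + F
√(S((332 + (-5 + 9)²)/(H(-11) + 50), 660) + 192206) = √((-9 + (332 + (-5 + 9)²)/(9 + 50)) + 192206) = √((-9 + (332 + 4²)/59) + 192206) = √((-9 + (332 + 16)*(1/59)) + 192206) = √((-9 + 348*(1/59)) + 192206) = √((-9 + 348/59) + 192206) = √(-183/59 + 192206) = √(11339971/59) = √669058289/59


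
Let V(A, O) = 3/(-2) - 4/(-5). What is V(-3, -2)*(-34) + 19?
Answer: 214/5 ≈ 42.800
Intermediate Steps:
V(A, O) = -7/10 (V(A, O) = 3*(-½) - 4*(-⅕) = -3/2 + ⅘ = -7/10)
V(-3, -2)*(-34) + 19 = -7/10*(-34) + 19 = 119/5 + 19 = 214/5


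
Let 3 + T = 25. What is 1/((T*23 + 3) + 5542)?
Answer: 1/6051 ≈ 0.00016526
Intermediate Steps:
T = 22 (T = -3 + 25 = 22)
1/((T*23 + 3) + 5542) = 1/((22*23 + 3) + 5542) = 1/((506 + 3) + 5542) = 1/(509 + 5542) = 1/6051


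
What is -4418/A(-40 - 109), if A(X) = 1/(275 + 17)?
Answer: -1290056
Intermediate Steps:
A(X) = 1/292
-4418/A(-40 - 109) = -4418/1/292 = -4418*292 = -1290056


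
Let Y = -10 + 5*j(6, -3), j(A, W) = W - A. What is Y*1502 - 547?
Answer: -83157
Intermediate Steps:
Y = -55 (Y = -10 + 5*(-3 - 1*6) = -10 + 5*(-3 - 6) = -10 + 5*(-9) = -10 - 45 = -55)
Y*1502 - 547 = -55*1502 - 547 = -82610 - 547 = -83157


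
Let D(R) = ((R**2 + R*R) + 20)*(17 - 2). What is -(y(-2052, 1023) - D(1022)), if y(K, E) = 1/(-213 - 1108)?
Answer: 41393297221/1321 ≈ 3.1335e+7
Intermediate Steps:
y(K, E) = -1/1321 (y(K, E) = 1/(-1321) = -1/1321)
D(R) = 300 + 30*R**2 (D(R) = ((R**2 + R**2) + 20)*15 = (2*R**2 + 20)*15 = (20 + 2*R**2)*15 = 300 + 30*R**2)
-(y(-2052, 1023) - D(1022)) = -(-1/1321 - (300 + 30*1022**2)) = -(-1/1321 - (300 + 30*1044484)) = -(-1/1321 - (300 + 31334520)) = -(-1/1321 - 1*31334820) = -(-1/1321 - 31334820) = -1*(-41393297221/1321) = 41393297221/1321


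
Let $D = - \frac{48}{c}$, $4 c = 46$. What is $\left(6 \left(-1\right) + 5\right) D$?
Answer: $\frac{96}{23} \approx 4.1739$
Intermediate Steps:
$c = \frac{23}{2}$ ($c = \frac{1}{4} \cdot 46 = \frac{23}{2} \approx 11.5$)
$D = - \frac{96}{23}$ ($D = - \frac{48}{\frac{23}{2}} = \left(-48\right) \frac{2}{23} = - \frac{96}{23} \approx -4.1739$)
$\left(6 \left(-1\right) + 5\right) D = \left(6 \left(-1\right) + 5\right) \left(- \frac{96}{23}\right) = \left(-6 + 5\right) \left(- \frac{96}{23}\right) = \left(-1\right) \left(- \frac{96}{23}\right) = \frac{96}{23}$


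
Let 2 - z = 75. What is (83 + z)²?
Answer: 100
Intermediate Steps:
z = -73 (z = 2 - 1*75 = 2 - 75 = -73)
(83 + z)² = (83 - 73)² = 10² = 100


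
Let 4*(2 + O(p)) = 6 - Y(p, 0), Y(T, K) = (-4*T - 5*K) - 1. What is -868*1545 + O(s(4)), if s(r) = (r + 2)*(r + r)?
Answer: -5364049/4 ≈ -1.3410e+6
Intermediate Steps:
Y(T, K) = -1 - 5*K - 4*T (Y(T, K) = (-5*K - 4*T) - 1 = -1 - 5*K - 4*T)
s(r) = 2*r*(2 + r) (s(r) = (2 + r)*(2*r) = 2*r*(2 + r))
O(p) = -1/4 + p (O(p) = -2 + (6 - (-1 - 5*0 - 4*p))/4 = -2 + (6 - (-1 + 0 - 4*p))/4 = -2 + (6 - (-1 - 4*p))/4 = -2 + (6 + (1 + 4*p))/4 = -2 + (7 + 4*p)/4 = -2 + (7/4 + p) = -1/4 + p)
-868*1545 + O(s(4)) = -868*1545 + (-1/4 + 2*4*(2 + 4)) = -1341060 + (-1/4 + 2*4*6) = -1341060 + (-1/4 + 48) = -1341060 + 191/4 = -5364049/4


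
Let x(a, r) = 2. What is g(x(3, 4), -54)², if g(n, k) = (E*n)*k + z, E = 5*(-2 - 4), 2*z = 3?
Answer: 42029289/4 ≈ 1.0507e+7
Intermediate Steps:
z = 3/2 (z = (½)*3 = 3/2 ≈ 1.5000)
E = -30 (E = 5*(-6) = -30)
g(n, k) = 3/2 - 30*k*n (g(n, k) = (-30*n)*k + 3/2 = -30*k*n + 3/2 = 3/2 - 30*k*n)
g(x(3, 4), -54)² = (3/2 - 30*(-54)*2)² = (3/2 + 3240)² = (6483/2)² = 42029289/4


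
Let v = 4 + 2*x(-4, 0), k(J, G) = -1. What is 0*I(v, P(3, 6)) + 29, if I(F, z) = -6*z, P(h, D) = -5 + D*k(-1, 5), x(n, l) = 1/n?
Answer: 29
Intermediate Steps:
P(h, D) = -5 - D (P(h, D) = -5 + D*(-1) = -5 - D)
v = 7/2 (v = 4 + 2/(-4) = 4 + 2*(-¼) = 4 - ½ = 7/2 ≈ 3.5000)
0*I(v, P(3, 6)) + 29 = 0*(-6*(-5 - 1*6)) + 29 = 0*(-6*(-5 - 6)) + 29 = 0*(-6*(-11)) + 29 = 0*66 + 29 = 0 + 29 = 29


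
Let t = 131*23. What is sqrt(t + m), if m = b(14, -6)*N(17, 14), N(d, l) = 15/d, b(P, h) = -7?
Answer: 2*sqrt(217243)/17 ≈ 54.835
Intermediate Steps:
m = -105/17 ≈ -6.1765
t = 3013
sqrt(t + m) = sqrt(3013 - 105/17) = sqrt(51116/17) = 2*sqrt(217243)/17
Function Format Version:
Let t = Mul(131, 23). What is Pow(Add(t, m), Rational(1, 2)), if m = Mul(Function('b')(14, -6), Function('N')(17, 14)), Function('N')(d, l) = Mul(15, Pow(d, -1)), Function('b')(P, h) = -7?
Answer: Mul(Rational(2, 17), Pow(217243, Rational(1, 2))) ≈ 54.835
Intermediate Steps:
m = Rational(-105, 17) (m = Mul(-7, Mul(15, Pow(17, -1))) = Mul(-7, Mul(15, Rational(1, 17))) = Mul(-7, Rational(15, 17)) = Rational(-105, 17) ≈ -6.1765)
t = 3013
Pow(Add(t, m), Rational(1, 2)) = Pow(Add(3013, Rational(-105, 17)), Rational(1, 2)) = Pow(Rational(51116, 17), Rational(1, 2)) = Mul(Rational(2, 17), Pow(217243, Rational(1, 2)))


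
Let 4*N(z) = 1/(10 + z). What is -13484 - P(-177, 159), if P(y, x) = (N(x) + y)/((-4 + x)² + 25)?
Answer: -219220055549/16257800 ≈ -13484.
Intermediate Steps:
N(z) = 1/(4*(10 + z))
P(y, x) = (y + 1/(4*(10 + x)))/(25 + (-4 + x)²) (P(y, x) = (1/(4*(10 + x)) + y)/((-4 + x)² + 25) = (y + 1/(4*(10 + x)))/(25 + (-4 + x)²))
-13484 - P(-177, 159) = -13484 - (¼ - 177*(10 + 159))/((10 + 159)*(25 + (-4 + 159)²)) = -13484 - (¼ - 177*169)/(169*(25 + 155²)) = -13484 - (¼ - 29913)/(169*(25 + 24025)) = -13484 - (-119651)/(169*24050*4) = -13484 - 1*(-119651/16257800) = -13484 + 119651/16257800 = -219220055549/16257800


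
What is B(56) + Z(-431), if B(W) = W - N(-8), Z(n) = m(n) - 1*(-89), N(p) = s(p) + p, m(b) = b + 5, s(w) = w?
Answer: -265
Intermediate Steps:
m(b) = 5 + b
N(p) = 2*p (N(p) = p + p = 2*p)
Z(n) = 94 + n (Z(n) = (5 + n) - 1*(-89) = (5 + n) + 89 = 94 + n)
B(W) = 16 + W (B(W) = W - 2*(-8) = W - 1*(-16) = W + 16 = 16 + W)
B(56) + Z(-431) = (16 + 56) + (94 - 431) = 72 - 337 = -265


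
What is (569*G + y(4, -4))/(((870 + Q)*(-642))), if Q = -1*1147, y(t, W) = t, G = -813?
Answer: -462593/177834 ≈ -2.6013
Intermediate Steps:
Q = -1147
(569*G + y(4, -4))/(((870 + Q)*(-642))) = (569*(-813) + 4)/(((870 - 1147)*(-642))) = (-462597 + 4)/((-277*(-642))) = -462593/177834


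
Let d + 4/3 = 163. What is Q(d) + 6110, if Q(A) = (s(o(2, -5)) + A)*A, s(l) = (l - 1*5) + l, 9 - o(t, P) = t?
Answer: 303310/9 ≈ 33701.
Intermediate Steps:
o(t, P) = 9 - t
s(l) = -5 + 2*l (s(l) = (l - 5) + l = (-5 + l) + l = -5 + 2*l)
d = 485/3 (d = -4/3 + 163 = 485/3 ≈ 161.67)
Q(A) = A*(9 + A) (Q(A) = ((-5 + 2*(9 - 1*2)) + A)*A = ((-5 + 2*(9 - 2)) + A)*A = ((-5 + 2*7) + A)*A = ((-5 + 14) + A)*A = (9 + A)*A = A*(9 + A))
Q(d) + 6110 = 485*(9 + 485/3)/3 + 6110 = (485/3)*(512/3) + 6110 = 248320/9 + 6110 = 303310/9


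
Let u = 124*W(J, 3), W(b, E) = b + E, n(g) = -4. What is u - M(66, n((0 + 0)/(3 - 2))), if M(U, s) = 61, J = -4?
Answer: -185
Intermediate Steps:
W(b, E) = E + b
u = -124 (u = 124*(3 - 4) = 124*(-1) = -124)
u - M(66, n((0 + 0)/(3 - 2))) = -124 - 1*61 = -124 - 61 = -185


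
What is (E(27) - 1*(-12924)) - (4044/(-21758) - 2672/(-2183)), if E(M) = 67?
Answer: 308496746625/23748857 ≈ 12990.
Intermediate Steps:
(E(27) - 1*(-12924)) - (4044/(-21758) - 2672/(-2183)) = (67 - 1*(-12924)) - (4044/(-21758) - 2672/(-2183)) = (67 + 12924) - (4044*(-1/21758) - 2672*(-1/2183)) = 12991 - (-2022/10879 + 2672/2183) = 12991 - 1*24654662/23748857 = 12991 - 24654662/23748857 = 308496746625/23748857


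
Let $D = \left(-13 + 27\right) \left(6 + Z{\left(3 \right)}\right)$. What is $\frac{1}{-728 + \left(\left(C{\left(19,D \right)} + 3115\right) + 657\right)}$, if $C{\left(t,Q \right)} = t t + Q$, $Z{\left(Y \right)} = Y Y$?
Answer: $\frac{1}{3615} \approx 0.00027663$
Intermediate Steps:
$Z{\left(Y \right)} = Y^{2}$
$D = 210$ ($D = \left(-13 + 27\right) \left(6 + 3^{2}\right) = 14 \left(6 + 9\right) = 14 \cdot 15 = 210$)
$C{\left(t,Q \right)} = Q + t^{2}$ ($C{\left(t,Q \right)} = t^{2} + Q = Q + t^{2}$)
$\frac{1}{-728 + \left(\left(C{\left(19,D \right)} + 3115\right) + 657\right)} = \frac{1}{-728 + \left(\left(\left(210 + 19^{2}\right) + 3115\right) + 657\right)} = \frac{1}{-728 + \left(\left(\left(210 + 361\right) + 3115\right) + 657\right)} = \frac{1}{-728 + \left(\left(571 + 3115\right) + 657\right)} = \frac{1}{-728 + \left(3686 + 657\right)} = \frac{1}{-728 + 4343} = \frac{1}{3615}$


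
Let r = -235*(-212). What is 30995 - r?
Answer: -18825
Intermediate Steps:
r = 49820
30995 - r = 30995 - 1*49820 = 30995 - 49820 = -18825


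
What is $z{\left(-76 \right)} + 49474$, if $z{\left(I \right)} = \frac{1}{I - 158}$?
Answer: $\frac{11576915}{234} \approx 49474.0$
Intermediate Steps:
$z{\left(I \right)} = \frac{1}{-158 + I}$
$z{\left(-76 \right)} + 49474 = \frac{1}{-158 - 76} + 49474 = \frac{1}{-234} + 49474 = - \frac{1}{234} + 49474 = \frac{11576915}{234}$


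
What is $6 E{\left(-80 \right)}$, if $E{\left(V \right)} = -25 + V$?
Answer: $-630$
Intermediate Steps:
$6 E{\left(-80 \right)} = 6 \left(-25 - 80\right) = 6 \left(-105\right) = -630$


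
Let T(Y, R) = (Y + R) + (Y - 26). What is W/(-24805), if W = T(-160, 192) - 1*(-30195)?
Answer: -2731/2255 ≈ -1.2111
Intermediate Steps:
T(Y, R) = -26 + R + 2*Y (T(Y, R) = (R + Y) + (-26 + Y) = -26 + R + 2*Y)
W = 30041 (W = (-26 + 192 + 2*(-160)) - 1*(-30195) = (-26 + 192 - 320) + 30195 = -154 + 30195 = 30041)
W/(-24805) = 30041/(-24805) = 30041*(-1/24805) = -2731/2255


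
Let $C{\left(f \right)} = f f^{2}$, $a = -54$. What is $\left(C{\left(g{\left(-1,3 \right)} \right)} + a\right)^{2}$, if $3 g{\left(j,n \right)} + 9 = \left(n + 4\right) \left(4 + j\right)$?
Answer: $100$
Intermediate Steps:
$g{\left(j,n \right)} = -3 + \frac{\left(4 + j\right) \left(4 + n\right)}{3}$ ($g{\left(j,n \right)} = -3 + \frac{\left(n + 4\right) \left(4 + j\right)}{3} = -3 + \frac{\left(4 + n\right) \left(4 + j\right)}{3} = -3 + \frac{\left(4 + j\right) \left(4 + n\right)}{3}$)
$C{\left(f \right)} = f^{3}$
$\left(C{\left(g{\left(-1,3 \right)} \right)} + a\right)^{2} = \left(\left(\frac{7}{3} + \frac{4}{3} \left(-1\right) + \frac{4}{3} \cdot 3 + \frac{1}{3} \left(-1\right) 3\right)^{3} - 54\right)^{2} = \left(\left(\frac{7}{3} - \frac{4}{3} + 4 - 1\right)^{3} - 54\right)^{2} = \left(4^{3} - 54\right)^{2} = \left(64 - 54\right)^{2} = 10^{2} = 100$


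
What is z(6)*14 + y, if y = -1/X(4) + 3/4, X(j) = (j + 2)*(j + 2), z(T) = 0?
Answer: 13/18 ≈ 0.72222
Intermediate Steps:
X(j) = (2 + j)² (X(j) = (2 + j)*(2 + j) = (2 + j)²)
y = 13/18 (y = -1/((2 + 4)²) + 3/4 = -1/(6²) + 3*(¼) = -1/36 + ¾ = 13/18 ≈ 0.72222)
z(6)*14 + y = 0*14 + 13/18 = 0 + 13/18 = 13/18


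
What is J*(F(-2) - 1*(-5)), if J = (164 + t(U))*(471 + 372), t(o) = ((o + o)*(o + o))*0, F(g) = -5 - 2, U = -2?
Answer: -276504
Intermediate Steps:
F(g) = -7
t(o) = 0 (t(o) = ((2*o)*(2*o))*0 = (4*o²)*0 = 0)
J = 138252 (J = (164 + 0)*(471 + 372) = 164*843 = 138252)
J*(F(-2) - 1*(-5)) = 138252*(-7 - 1*(-5)) = 138252*(-7 + 5) = 138252*(-2) = -276504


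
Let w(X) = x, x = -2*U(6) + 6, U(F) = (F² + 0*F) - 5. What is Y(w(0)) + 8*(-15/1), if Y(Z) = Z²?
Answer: 3016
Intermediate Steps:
U(F) = -5 + F² (U(F) = (F² + 0) - 5 = F² - 5 = -5 + F²)
x = -56 (x = -2*(-5 + 6²) + 6 = -2*(-5 + 36) + 6 = -2*31 + 6 = -62 + 6 = -56)
w(X) = -56
Y(w(0)) + 8*(-15/1) = (-56)² + 8*(-15/1) = 3136 + 8*(-15*1) = 3136 + 8*(-15) = 3136 - 120 = 3016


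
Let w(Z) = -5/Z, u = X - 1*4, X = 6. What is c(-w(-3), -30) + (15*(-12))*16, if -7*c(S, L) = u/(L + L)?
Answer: -604799/210 ≈ -2880.0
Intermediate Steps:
u = 2 (u = 6 - 1*4 = 6 - 4 = 2)
c(S, L) = -1/(7*L) (c(S, L) = -2/(7*(L + L)) = -2/(7*(2*L)) = -1/(2*L)*2/7 = -1/(7*L))
c(-w(-3), -30) + (15*(-12))*16 = -⅐/(-30) + (15*(-12))*16 = -⅐*(-1/30) - 180*16 = 1/210 - 2880 = -604799/210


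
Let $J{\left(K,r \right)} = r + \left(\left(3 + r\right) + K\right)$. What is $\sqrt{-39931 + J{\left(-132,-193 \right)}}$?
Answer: $3 i \sqrt{4494} \approx 201.11 i$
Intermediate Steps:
$J{\left(K,r \right)} = 3 + K + 2 r$ ($J{\left(K,r \right)} = r + \left(3 + K + r\right) = 3 + K + 2 r$)
$\sqrt{-39931 + J{\left(-132,-193 \right)}} = \sqrt{-39931 + \left(3 - 132 + 2 \left(-193\right)\right)} = \sqrt{-39931 - 515} = \sqrt{-40446} = 3 i \sqrt{4494}$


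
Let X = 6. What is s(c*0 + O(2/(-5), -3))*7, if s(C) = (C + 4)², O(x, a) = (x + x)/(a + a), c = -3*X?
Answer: 26908/225 ≈ 119.59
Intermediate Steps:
c = -18 (c = -3*6 = -18)
O(x, a) = x/a (O(x, a) = (2*x)/((2*a)) = (2*x)*(1/(2*a)) = x/a)
s(C) = (4 + C)²
s(c*0 + O(2/(-5), -3))*7 = (4 + (-18*0 + (2/(-5))/(-3)))²*7 = (4 + (0 + (2*(-⅕))*(-⅓)))²*7 = (4 + (0 - ⅖*(-⅓)))²*7 = (4 + (0 + 2/15))²*7 = (4 + 2/15)²*7 = (62/15)²*7 = (3844/225)*7 = 26908/225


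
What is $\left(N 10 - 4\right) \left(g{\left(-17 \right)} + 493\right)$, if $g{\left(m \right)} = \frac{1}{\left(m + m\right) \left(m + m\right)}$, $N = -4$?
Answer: $- \frac{6268999}{289} \approx -21692.0$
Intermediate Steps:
$g{\left(m \right)} = \frac{1}{4 m^{2}}$ ($g{\left(m \right)} = \frac{1}{2 m 2 m} = \frac{1}{4 m^{2}}$)
$\left(N 10 - 4\right) \left(g{\left(-17 \right)} + 493\right) = \left(\left(-4\right) 10 - 4\right) \left(\frac{1}{4 \cdot 289} + 493\right) = \left(-40 - 4\right) \left(\frac{1}{4} \cdot \frac{1}{289} + 493\right) = - 44 \left(\frac{1}{1156} + 493\right) = \left(-44\right) \frac{569909}{1156} = - \frac{6268999}{289}$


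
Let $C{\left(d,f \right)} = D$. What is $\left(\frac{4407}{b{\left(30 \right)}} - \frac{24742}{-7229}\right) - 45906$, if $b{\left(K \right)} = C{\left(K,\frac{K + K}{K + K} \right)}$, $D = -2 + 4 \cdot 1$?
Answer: $- \frac{631801261}{14458} \approx -43699.0$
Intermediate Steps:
$D = 2$ ($D = -2 + 4 = 2$)
$C{\left(d,f \right)} = 2$
$b{\left(K \right)} = 2$
$\left(\frac{4407}{b{\left(30 \right)}} - \frac{24742}{-7229}\right) - 45906 = \left(\frac{4407}{2} - \frac{24742}{-7229}\right) - 45906 = \left(4407 \cdot \frac{1}{2} - - \frac{24742}{7229}\right) - 45906 = \left(\frac{4407}{2} + \frac{24742}{7229}\right) - 45906 = \frac{31907687}{14458} - 45906 = - \frac{631801261}{14458}$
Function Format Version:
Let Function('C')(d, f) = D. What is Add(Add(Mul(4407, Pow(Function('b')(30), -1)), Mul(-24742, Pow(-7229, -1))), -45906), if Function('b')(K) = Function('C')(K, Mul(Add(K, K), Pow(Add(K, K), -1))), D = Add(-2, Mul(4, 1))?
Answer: Rational(-631801261, 14458) ≈ -43699.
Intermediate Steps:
D = 2 (D = Add(-2, 4) = 2)
Function('C')(d, f) = 2
Function('b')(K) = 2
Add(Add(Mul(4407, Pow(Function('b')(30), -1)), Mul(-24742, Pow(-7229, -1))), -45906) = Add(Add(Mul(4407, Pow(2, -1)), Mul(-24742, Pow(-7229, -1))), -45906) = Add(Add(Mul(4407, Rational(1, 2)), Mul(-24742, Rational(-1, 7229))), -45906) = Add(Add(Rational(4407, 2), Rational(24742, 7229)), -45906) = Add(Rational(31907687, 14458), -45906) = Rational(-631801261, 14458)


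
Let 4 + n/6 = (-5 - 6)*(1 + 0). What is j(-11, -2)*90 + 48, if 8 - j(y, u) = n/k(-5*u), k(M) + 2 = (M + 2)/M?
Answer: -9357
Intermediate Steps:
n = -90 (n = -24 + 6*((-5 - 6)*(1 + 0)) = -24 + 6*(-11*1) = -24 + 6*(-11) = -24 - 66 = -90)
k(M) = -2 + (2 + M)/M (k(M) = -2 + (M + 2)/M = -2 + (2 + M)/M)
j(y, u) = 8 - 450*u/(2 + 5*u) (j(y, u) = 8 - (-90)/((2 - (-5)*u)/((-5*u))) = 8 - (-90)/((-1/(5*u))*(2 + 5*u)) = 8 - (-90)/((-(2 + 5*u)/(5*u))) = 8 - (-90)*(-5*u/(2 + 5*u)) = 8 - 450*u/(2 + 5*u))
j(-11, -2)*90 + 48 = (2*(8 - 205*(-2))/(2 + 5*(-2)))*90 + 48 = (2*(8 + 410)/(2 - 10))*90 + 48 = (2*418/(-8))*90 + 48 = (2*(-⅛)*418)*90 + 48 = -209/2*90 + 48 = -9405 + 48 = -9357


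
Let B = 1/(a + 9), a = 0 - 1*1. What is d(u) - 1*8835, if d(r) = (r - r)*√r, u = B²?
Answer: -8835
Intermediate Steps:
a = -1 (a = 0 - 1 = -1)
B = ⅛ (B = 1/(-1 + 9) = 1/8 = ⅛ ≈ 0.12500)
u = 1/64 (u = (⅛)² = 1/64 ≈ 0.015625)
d(r) = 0 (d(r) = 0*√r = 0)
d(u) - 1*8835 = 0 - 1*8835 = 0 - 8835 = -8835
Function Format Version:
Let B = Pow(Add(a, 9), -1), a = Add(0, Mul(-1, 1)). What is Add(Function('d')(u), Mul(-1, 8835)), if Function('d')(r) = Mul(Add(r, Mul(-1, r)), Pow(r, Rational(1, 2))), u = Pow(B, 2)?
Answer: -8835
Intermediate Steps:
a = -1 (a = Add(0, -1) = -1)
B = Rational(1, 8) (B = Pow(Add(-1, 9), -1) = Pow(8, -1) = Rational(1, 8) ≈ 0.12500)
u = Rational(1, 64) (u = Pow(Rational(1, 8), 2) = Rational(1, 64) ≈ 0.015625)
Function('d')(r) = 0 (Function('d')(r) = Mul(0, Pow(r, Rational(1, 2))) = 0)
Add(Function('d')(u), Mul(-1, 8835)) = Add(0, Mul(-1, 8835)) = Add(0, -8835) = -8835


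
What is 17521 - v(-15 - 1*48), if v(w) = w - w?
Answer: 17521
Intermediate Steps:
v(w) = 0
17521 - v(-15 - 1*48) = 17521 - 1*0 = 17521 + 0 = 17521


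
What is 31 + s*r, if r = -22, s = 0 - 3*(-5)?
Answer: -299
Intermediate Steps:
s = 15 (s = 0 + 15 = 15)
31 + s*r = 31 + 15*(-22) = 31 - 330 = -299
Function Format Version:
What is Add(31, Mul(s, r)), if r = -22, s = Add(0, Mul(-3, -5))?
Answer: -299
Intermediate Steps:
s = 15 (s = Add(0, 15) = 15)
Add(31, Mul(s, r)) = Add(31, Mul(15, -22)) = Add(31, -330) = -299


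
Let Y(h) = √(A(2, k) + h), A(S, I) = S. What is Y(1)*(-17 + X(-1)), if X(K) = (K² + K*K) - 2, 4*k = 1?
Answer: -17*√3 ≈ -29.445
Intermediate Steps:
k = ¼ (k = (¼)*1 = ¼ ≈ 0.25000)
X(K) = -2 + 2*K² (X(K) = (K² + K²) - 2 = 2*K² - 2 = -2 + 2*K²)
Y(h) = √(2 + h)
Y(1)*(-17 + X(-1)) = √(2 + 1)*(-17 + (-2 + 2*(-1)²)) = √3*(-17 + (-2 + 2*1)) = √3*(-17 + (-2 + 2)) = √3*(-17 + 0) = √3*(-17) = -17*√3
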